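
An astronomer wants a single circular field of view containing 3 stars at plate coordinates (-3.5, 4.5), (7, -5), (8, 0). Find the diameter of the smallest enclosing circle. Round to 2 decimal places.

Call the three points A, B, C in the order given.
Side lengths²: AB² = 200.5, AC² = 152.5, BC² = 26.
Since AB² = 200.5 ≥ 152.5 + 26 = 178.5, the angle opposite AB is not acute, so the smallest enclosing circle has AB as diameter.
Centre = midpoint of AB = (1.75, -0.25), r² = 200.5/4 = 50.125.
Diameter = 2r = 2√(50.125) ≈ 14.16.

14.16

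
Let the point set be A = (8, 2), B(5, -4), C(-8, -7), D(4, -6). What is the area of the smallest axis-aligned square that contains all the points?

The bounding box has width 16 and height 9.
An axis-aligned square enclosing the set must have side ≥ max(width, height).
So the minimum side is max(16, 9) = 16.
Area = 16² = 256.

256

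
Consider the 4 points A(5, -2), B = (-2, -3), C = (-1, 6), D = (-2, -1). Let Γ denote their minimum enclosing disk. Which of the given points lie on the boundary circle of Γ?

A, B, C

The minimum enclosing circle is determined by three boundary points: A, B, C.
Their circumcentre is (30/31, 38/31) with r² = 25625/961.
The farthest remaining point D is at distance² 13225/961 ≤ 25625/961.
The points at distance exactly r from the centre are A, B, C — 3 points.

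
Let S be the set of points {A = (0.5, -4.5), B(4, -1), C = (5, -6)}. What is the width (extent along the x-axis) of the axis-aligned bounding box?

max x = 5, min x = 0.5, so width = 4.5.

4.5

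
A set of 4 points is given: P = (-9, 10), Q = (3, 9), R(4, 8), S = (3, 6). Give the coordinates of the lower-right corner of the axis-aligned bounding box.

(4, 6)

x-range [-9, 4], y-range [6, 10].
The lower-right corner is (4, 6).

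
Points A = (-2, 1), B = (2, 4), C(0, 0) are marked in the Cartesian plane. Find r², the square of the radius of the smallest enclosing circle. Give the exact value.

6.25

Side lengths²: AB² = 25, AC² = 5, BC² = 20.
Since AB² = 25 ≥ 20 + 5 = 25, the angle opposite AB is not acute, so the smallest enclosing circle has AB as diameter.
Centre = midpoint of AB = (0, 2.5), r² = 25/4 = 6.25.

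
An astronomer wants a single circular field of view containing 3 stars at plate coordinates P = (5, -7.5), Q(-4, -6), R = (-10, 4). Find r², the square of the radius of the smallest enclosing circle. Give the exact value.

89.3125

Side lengths²: PQ² = 83.25, PR² = 357.25, QR² = 136.
Since PR² = 357.25 ≥ 136 + 83.25 = 219.25, the angle opposite PR is not acute, so the smallest enclosing circle has PR as diameter.
Centre = midpoint of PR = (-2.5, -1.75), r² = 357.25/4 = 89.3125.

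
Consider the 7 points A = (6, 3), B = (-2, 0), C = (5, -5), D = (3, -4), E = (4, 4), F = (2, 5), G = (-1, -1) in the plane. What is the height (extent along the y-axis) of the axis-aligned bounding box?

10

max y = 5, min y = -5, so height = 10.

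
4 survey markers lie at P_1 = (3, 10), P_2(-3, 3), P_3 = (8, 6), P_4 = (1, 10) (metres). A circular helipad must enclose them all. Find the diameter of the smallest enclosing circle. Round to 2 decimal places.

The minimum enclosing circle of a finite set is fixed by two of the points (as a diameter) or three (as a circumcircle).
The farthest pair is P_2–P_3 with squared distance 130. The circle on this segment as diameter has centre (2.5, 4.5) and r² = 130/4 = 32.5.
Check P_1: distance² to centre = 30.5 ≤ 32.5, so it lies inside.
All remaining points lie in this disk, and no smaller disk contains both endpoints, so this is the minimum enclosing circle.
Diameter = 2r = 2√(32.5) ≈ 11.40.

11.40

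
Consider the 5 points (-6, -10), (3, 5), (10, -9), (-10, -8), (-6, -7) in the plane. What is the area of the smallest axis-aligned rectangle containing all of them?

300

x ranges over [-10, 10], width 20.
y ranges over [-10, 5], height 15.
Area = 20 × 15 = 300.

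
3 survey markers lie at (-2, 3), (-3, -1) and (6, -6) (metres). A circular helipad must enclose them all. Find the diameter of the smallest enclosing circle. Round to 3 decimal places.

12.042

Call the three points A, B, C in the order given.
Side lengths²: AB² = 17, AC² = 145, BC² = 106.
Since AC² = 145 ≥ 106 + 17 = 123, the angle opposite AC is not acute, so the smallest enclosing circle has AC as diameter.
Centre = midpoint of AC = (2, -1.5), r² = 145/4 = 36.25.
Diameter = 2r = 2√(36.25) ≈ 12.042.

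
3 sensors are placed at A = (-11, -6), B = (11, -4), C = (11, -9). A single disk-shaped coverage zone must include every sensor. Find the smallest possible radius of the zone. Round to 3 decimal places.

Side lengths²: AB² = 488, AC² = 493, BC² = 25.
Since AC² = 493 < 488 + 25 = 513, the triangle is acute, so the smallest enclosing circle is the circumcircle.
Circumcentre = (3/22, -6.5), r² = 30073/242.
r = √(30073/242) ≈ 11.148.

11.148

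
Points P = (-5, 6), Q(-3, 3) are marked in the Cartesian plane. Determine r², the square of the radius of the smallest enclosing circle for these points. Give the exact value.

3.25

The smallest circle enclosing two points has them as diameter endpoints.
Centre = midpoint = (-4, 4.5); r² = |PQ|²/4 = 13/4 = 3.25.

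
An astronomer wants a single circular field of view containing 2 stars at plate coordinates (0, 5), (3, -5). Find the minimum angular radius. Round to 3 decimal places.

The smallest circle enclosing two points has them as diameter endpoints.
Centre = midpoint = (1.5, 0); r² = |(0, 5)−(3, -5)|²/4 = 109/4 = 27.25.
r = √(27.25) ≈ 5.220.

5.220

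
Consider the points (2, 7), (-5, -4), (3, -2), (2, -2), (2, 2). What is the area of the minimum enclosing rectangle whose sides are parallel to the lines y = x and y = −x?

In coordinates u = x + y, v = x − y the rectangle is axis-aligned; the map (x,y)→(u,v) scales areas by 2.
u-values: 9, -9, 1, 0, 4; range = 9 − (-9) = 18.
v-values: -5, -1, 5, 4, 0; range = 5 − (-5) = 10.
Area = (18 × 10) / 2 = 90.

90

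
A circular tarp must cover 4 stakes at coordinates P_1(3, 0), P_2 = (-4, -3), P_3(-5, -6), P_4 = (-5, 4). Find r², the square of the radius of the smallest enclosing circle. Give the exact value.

31.25

A smallest enclosing disk is always determined by at most three of the input points on its boundary.
The minimum enclosing circle is determined by three boundary points: P_1, P_3, P_4.
Their circumcentre is (-2.5, -1) with r² = 31.25.
The farthest remaining point P_2 is at distance² 6.25 ≤ 31.25.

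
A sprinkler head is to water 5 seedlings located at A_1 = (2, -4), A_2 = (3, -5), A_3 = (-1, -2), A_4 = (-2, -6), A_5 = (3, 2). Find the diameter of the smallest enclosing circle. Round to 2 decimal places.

By Welzl's lemma the MEC is supported by two points (diametrically opposite) or three points (on a circumcircle).
The farthest pair is A_4–A_5 with squared distance 89. The circle on this segment as diameter has centre (0.5, -2) and r² = 89/4 = 22.25.
Check A_1: distance² to centre = 6.25 ≤ 22.25, so it lies inside.
All remaining points lie in this disk, and no smaller disk contains both endpoints, so this is the minimum enclosing circle.
Diameter = 2r = 2√(22.25) ≈ 9.43.

9.43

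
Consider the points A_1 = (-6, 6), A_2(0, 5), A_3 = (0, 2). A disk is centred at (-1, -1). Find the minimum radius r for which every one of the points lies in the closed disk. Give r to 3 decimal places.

The required radius is the distance from (-1, -1) to the farthest point.
Squared distances: 74, 37, 10.
Maximum is 74, attained at A_1.
r = √74 ≈ 8.602.

8.602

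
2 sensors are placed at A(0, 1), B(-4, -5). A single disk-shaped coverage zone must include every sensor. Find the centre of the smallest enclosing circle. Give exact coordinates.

The smallest circle enclosing two points has them as diameter endpoints.
Centre = midpoint = (-2, -2); r² = |AB|²/4 = 52/4 = 13.
Centre = (-2, -2).

(-2, -2)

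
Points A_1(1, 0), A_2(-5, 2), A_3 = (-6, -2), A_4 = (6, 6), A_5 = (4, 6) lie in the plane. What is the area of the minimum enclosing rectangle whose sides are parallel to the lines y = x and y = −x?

80

In coordinates u = x + y, v = x − y the rectangle is axis-aligned; the map (x,y)→(u,v) scales areas by 2.
u-values: 1, -3, -8, 12, 10; range = 12 − (-8) = 20.
v-values: 1, -7, -4, 0, -2; range = 1 − (-7) = 8.
Area = (20 × 8) / 2 = 80.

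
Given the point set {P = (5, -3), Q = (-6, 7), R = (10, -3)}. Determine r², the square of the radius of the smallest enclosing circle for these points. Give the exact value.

Side lengths²: PQ² = 221, PR² = 25, QR² = 356.
Since QR² = 356 ≥ 221 + 25 = 246, the angle opposite QR is not acute, so the smallest enclosing circle has QR as diameter.
Centre = midpoint of QR = (2, 2), r² = 356/4 = 89.

89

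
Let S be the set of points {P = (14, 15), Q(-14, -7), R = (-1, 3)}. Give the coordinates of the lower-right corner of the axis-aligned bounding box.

(14, -7)

x-range [-14, 14], y-range [-7, 15].
The lower-right corner is (14, -7).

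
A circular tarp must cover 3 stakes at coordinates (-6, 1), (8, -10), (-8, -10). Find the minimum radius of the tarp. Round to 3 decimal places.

Call the three points A, B, C in the order given.
Side lengths²: AB² = 317, AC² = 125, BC² = 256.
Since AB² = 317 < 256 + 125 = 381, the triangle is acute, so the smallest enclosing circle is the circumcircle.
Circumcentre = (0, -127/22), r² = 39625/484.
r = √(39625/484) ≈ 9.048.

9.048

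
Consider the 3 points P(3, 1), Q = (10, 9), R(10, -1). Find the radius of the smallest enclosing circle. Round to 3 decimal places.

5.528

Side lengths²: PQ² = 113, PR² = 53, QR² = 100.
Since PQ² = 113 < 100 + 53 = 153, the triangle is acute, so the smallest enclosing circle is the circumcircle.
Circumcentre = (107/14, 4), r² = 5989/196.
r = √(5989/196) ≈ 5.528.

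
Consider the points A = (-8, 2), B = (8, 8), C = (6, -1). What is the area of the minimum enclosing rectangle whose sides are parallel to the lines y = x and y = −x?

In coordinates u = x + y, v = x − y the rectangle is axis-aligned; the map (x,y)→(u,v) scales areas by 2.
u-values: -6, 16, 5; range = 16 − (-6) = 22.
v-values: -10, 0, 7; range = 7 − (-10) = 17.
Area = (22 × 17) / 2 = 187.

187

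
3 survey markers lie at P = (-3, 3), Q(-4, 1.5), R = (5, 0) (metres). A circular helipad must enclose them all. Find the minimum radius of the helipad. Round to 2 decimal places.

4.56

Side lengths²: PQ² = 3.25, PR² = 73, QR² = 83.25.
Since QR² = 83.25 ≥ 73 + 3.25 = 76.25, the angle opposite QR is not acute, so the smallest enclosing circle has QR as diameter.
Centre = midpoint of QR = (0.5, 0.75), r² = 83.25/4 = 20.8125.
r = √(20.8125) ≈ 4.56.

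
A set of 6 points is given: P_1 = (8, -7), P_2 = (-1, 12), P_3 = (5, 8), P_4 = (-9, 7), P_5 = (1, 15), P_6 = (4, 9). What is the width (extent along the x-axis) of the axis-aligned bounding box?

17

max x = 8, min x = -9, so width = 17.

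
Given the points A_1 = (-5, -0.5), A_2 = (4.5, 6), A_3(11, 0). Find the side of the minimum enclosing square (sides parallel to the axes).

16

The bounding box has width 16 and height 6.5.
An axis-aligned square enclosing the set must have side ≥ max(width, height).
So the minimum side is max(16, 6.5) = 16.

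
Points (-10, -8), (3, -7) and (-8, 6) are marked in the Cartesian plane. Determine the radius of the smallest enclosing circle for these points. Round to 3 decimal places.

Call the three points A, B, C in the order given.
Side lengths²: AB² = 170, AC² = 200, BC² = 290.
Since BC² = 290 < 200 + 170 = 370, the triangle is acute, so the smallest enclosing circle is the circumcircle.
Circumcentre = (-71/18, -31/18), r² = 12325/162.
r = √(12325/162) ≈ 8.722.

8.722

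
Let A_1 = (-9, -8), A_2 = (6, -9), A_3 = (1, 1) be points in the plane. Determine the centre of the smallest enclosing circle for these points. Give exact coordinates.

Side lengths²: A_1A_2² = 226, A_1A_3² = 181, A_2A_3² = 125.
Since A_1A_2² = 226 < 181 + 125 = 306, the triangle is acute, so the smallest enclosing circle is the circumcircle.
Circumcentre = (-79/58, -373/58), r² = 102265/1682.
Centre = (-79/58, -373/58).

(-79/58, -373/58)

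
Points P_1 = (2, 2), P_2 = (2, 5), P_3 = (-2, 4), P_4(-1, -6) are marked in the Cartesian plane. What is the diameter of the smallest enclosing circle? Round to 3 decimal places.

A smallest enclosing disk is always determined by at most three of the input points on its boundary.
The farthest pair is P_2–P_4 with squared distance 130. The circle on this segment as diameter has centre (0.5, -0.5) and r² = 130/4 = 32.5.
Check P_1: distance² to centre = 8.5 ≤ 32.5, so it lies inside.
All remaining points lie in this disk, and no smaller disk contains both endpoints, so this is the minimum enclosing circle.
Diameter = 2r = 2√(32.5) ≈ 11.402.

11.402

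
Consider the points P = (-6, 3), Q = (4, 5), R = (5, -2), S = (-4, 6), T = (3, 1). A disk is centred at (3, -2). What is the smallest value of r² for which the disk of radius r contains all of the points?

113

The required radius is the distance from (3, -2) to the farthest point.
Squared distances: 106, 50, 4, 113, 9.
Maximum is 113, attained at S.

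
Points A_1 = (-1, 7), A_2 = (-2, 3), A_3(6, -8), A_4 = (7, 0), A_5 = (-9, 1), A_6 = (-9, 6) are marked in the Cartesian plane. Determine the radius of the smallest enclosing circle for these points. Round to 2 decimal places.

10.26

The farthest pair is A_3–A_6 with squared distance 421. The circle on this segment as diameter has centre (-1.5, -1) and r² = 421/4 = 105.25.
Check A_1: distance² to centre = 64.25 ≤ 105.25, so it lies inside.
All remaining points lie in this disk, and no smaller disk contains both endpoints, so this is the minimum enclosing circle.
r = √(105.25) ≈ 10.26.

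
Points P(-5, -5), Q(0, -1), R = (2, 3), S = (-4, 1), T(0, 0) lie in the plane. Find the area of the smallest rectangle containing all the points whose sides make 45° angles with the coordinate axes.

45

In coordinates u = x + y, v = x − y the rectangle is axis-aligned; the map (x,y)→(u,v) scales areas by 2.
u-values: -10, -1, 5, -3, 0; range = 5 − (-10) = 15.
v-values: 0, 1, -1, -5, 0; range = 1 − (-5) = 6.
Area = (15 × 6) / 2 = 45.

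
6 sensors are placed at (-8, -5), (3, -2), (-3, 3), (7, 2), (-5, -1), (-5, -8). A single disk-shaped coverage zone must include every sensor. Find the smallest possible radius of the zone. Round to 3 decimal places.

A smallest enclosing disk is always determined by at most three of the input points on its boundary.
The farthest pair is (-8, -5)–(7, 2) with squared distance 274. The circle on this segment as diameter has centre (-0.5, -1.5) and r² = 274/4 = 68.5.
Check (3, -2): distance² to centre = 12.5 ≤ 68.5, so it lies inside.
All remaining points lie in this disk, and no smaller disk contains both endpoints, so this is the minimum enclosing circle.
r = √(68.5) ≈ 8.276.

8.276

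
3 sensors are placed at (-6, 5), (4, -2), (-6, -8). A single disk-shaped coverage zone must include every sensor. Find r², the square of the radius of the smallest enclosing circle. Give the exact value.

Call the three points A, B, C in the order given.
Side lengths²: AB² = 149, AC² = 169, BC² = 136.
Since AC² = 169 < 149 + 136 = 285, the triangle is acute, so the smallest enclosing circle is the circumcircle.
Circumcentre = (-3.1, -1.5), r² = 50.66.

50.66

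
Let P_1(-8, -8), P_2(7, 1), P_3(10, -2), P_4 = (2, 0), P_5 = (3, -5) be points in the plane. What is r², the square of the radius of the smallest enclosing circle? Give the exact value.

90

By Welzl's lemma the MEC is supported by two points (diametrically opposite) or three points (on a circumcircle).
The farthest pair is P_1–P_3 with squared distance 360. The circle on this segment as diameter has centre (1, -5) and r² = 360/4 = 90.
Check P_2: distance² to centre = 72 ≤ 90, so it lies inside.
All remaining points lie in this disk, and no smaller disk contains both endpoints, so this is the minimum enclosing circle.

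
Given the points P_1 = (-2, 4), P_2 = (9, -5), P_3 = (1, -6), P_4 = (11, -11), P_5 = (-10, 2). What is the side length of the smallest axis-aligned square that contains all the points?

21

The bounding box has width 21 and height 15.
An axis-aligned square enclosing the set must have side ≥ max(width, height).
So the minimum side is max(21, 15) = 21.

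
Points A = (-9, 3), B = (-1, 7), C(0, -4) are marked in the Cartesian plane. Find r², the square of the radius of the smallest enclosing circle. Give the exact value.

Side lengths²: AB² = 80, AC² = 130, BC² = 122.
Since AC² = 130 < 122 + 80 = 202, the triangle is acute, so the smallest enclosing circle is the circumcircle.
Circumcentre = (-72/23, 29/23), r² = 19825/529.

19825/529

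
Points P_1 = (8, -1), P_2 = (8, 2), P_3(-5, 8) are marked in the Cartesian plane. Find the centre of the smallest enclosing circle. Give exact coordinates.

Side lengths²: P_1P_2² = 9, P_1P_3² = 250, P_2P_3² = 205.
Since P_1P_3² = 250 ≥ 205 + 9 = 214, the angle opposite P_1P_3 is not acute, so the smallest enclosing circle has P_1P_3 as diameter.
Centre = midpoint of P_1P_3 = (1.5, 3.5), r² = 250/4 = 62.5.
Centre = (1.5, 3.5).

(1.5, 3.5)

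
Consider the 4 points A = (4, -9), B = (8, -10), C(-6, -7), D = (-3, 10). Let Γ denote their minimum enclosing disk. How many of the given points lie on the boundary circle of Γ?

A smallest enclosing disk is always determined by at most three of the input points on its boundary.
The farthest pair is B–D with squared distance 521. The circle on this segment as diameter has centre (2.5, 0) and r² = 521/4 = 130.25.
Check A: distance² to centre = 83.25 ≤ 130.25, so it lies inside.
All remaining points lie in this disk, and no smaller disk contains both endpoints, so this is the minimum enclosing circle.
The points at distance exactly r from the centre are B, D — 2 points.

2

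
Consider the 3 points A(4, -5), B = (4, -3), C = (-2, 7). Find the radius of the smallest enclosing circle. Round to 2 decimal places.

Side lengths²: AB² = 4, AC² = 180, BC² = 136.
Since AC² = 180 ≥ 136 + 4 = 140, the angle opposite AC is not acute, so the smallest enclosing circle has AC as diameter.
Centre = midpoint of AC = (1, 1), r² = 180/4 = 45.
r = √45 ≈ 6.71.

6.71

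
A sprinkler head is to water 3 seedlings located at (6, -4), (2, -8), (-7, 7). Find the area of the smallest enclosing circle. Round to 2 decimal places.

Call the three points A, B, C in the order given.
Side lengths²: AB² = 32, AC² = 290, BC² = 306.
Since BC² = 306 < 290 + 32 = 322, the triangle is acute, so the smallest enclosing circle is the circumcircle.
Circumcentre = (-1.875, -0.125), r² = 77.03125.
Area = π·r² = π·77.03125 ≈ 242.00.

242.00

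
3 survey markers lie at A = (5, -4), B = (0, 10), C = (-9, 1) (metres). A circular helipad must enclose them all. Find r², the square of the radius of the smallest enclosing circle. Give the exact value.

48841/722

Side lengths²: AB² = 221, AC² = 221, BC² = 162.
Since AC² = 221 < 221 + 162 = 383, the triangle is acute, so the smallest enclosing circle is the circumcircle.
Circumcentre = (-31/38, 69/38), r² = 48841/722.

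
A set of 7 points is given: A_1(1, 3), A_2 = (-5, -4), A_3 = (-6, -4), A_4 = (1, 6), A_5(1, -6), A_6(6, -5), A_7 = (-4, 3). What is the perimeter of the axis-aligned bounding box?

48

Width = max x − min x = 6 − (-6) = 12.
Height = max y − min y = 6 − (-6) = 12.
Perimeter = 2(12 + 12) = 48.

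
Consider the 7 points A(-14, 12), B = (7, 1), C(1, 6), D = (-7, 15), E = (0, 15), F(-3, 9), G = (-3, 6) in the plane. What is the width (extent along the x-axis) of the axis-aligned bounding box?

max x = 7, min x = -14, so width = 21.

21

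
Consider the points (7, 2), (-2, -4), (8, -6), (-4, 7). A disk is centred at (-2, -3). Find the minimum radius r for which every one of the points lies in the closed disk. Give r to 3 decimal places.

10.440

The required radius is the distance from (-2, -3) to the farthest point.
Squared distances: 106, 1, 109, 104.
Maximum is 109, attained at (8, -6).
r = √109 ≈ 10.440.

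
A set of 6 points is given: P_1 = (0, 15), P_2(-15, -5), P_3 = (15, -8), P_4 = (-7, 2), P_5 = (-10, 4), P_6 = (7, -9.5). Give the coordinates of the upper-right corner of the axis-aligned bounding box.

(15, 15)

x-range [-15, 15], y-range [-9.5, 15].
The upper-right corner is (15, 15).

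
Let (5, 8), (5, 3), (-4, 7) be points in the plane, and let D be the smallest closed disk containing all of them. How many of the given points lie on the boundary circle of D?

Call the three points A, B, C in the order given.
Side lengths²: AB² = 25, AC² = 82, BC² = 97.
Since BC² = 97 < 82 + 25 = 107, the triangle is acute, so the smallest enclosing circle is the circumcircle.
Circumcentre = (13/18, 5.5), r² = 3977/162.
The points at distance exactly r from the centre are (5, 8), (5, 3), (-4, 7) — 3 points.

3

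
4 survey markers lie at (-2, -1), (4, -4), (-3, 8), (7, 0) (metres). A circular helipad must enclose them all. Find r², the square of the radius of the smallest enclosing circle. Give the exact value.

48.25

The minimum enclosing circle of a finite set is fixed by two of the points (as a diameter) or three (as a circumcircle).
The farthest pair is (4, -4)–(-3, 8) with squared distance 193. The circle on this segment as diameter has centre (0.5, 2) and r² = 193/4 = 48.25.
Check (-2, -1): distance² to centre = 15.25 ≤ 48.25, so it lies inside.
All remaining points lie in this disk, and no smaller disk contains both endpoints, so this is the minimum enclosing circle.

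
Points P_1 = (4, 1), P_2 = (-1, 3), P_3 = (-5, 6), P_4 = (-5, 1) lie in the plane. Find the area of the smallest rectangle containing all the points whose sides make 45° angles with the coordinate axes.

63

In coordinates u = x + y, v = x − y the rectangle is axis-aligned; the map (x,y)→(u,v) scales areas by 2.
u-values: 5, 2, 1, -4; range = 5 − (-4) = 9.
v-values: 3, -4, -11, -6; range = 3 − (-11) = 14.
Area = (9 × 14) / 2 = 63.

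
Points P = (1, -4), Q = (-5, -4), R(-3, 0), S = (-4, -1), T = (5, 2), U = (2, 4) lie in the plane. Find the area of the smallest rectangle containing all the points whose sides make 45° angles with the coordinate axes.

64

In coordinates u = x + y, v = x − y the rectangle is axis-aligned; the map (x,y)→(u,v) scales areas by 2.
u-values: -3, -9, -3, -5, 7, 6; range = 7 − (-9) = 16.
v-values: 5, -1, -3, -3, 3, -2; range = 5 − (-3) = 8.
Area = (16 × 8) / 2 = 64.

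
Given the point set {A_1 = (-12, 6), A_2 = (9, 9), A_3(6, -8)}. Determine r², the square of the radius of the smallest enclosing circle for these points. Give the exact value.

Side lengths²: A_1A_2² = 450, A_1A_3² = 520, A_2A_3² = 298.
Since A_1A_3² = 520 < 450 + 298 = 748, the triangle is acute, so the smallest enclosing circle is the circumcircle.
Circumcentre = (-41/58, 113/58), r² = 242125/1682.

242125/1682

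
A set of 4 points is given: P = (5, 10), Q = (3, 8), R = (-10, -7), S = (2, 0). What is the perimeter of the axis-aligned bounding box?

64

Width = max x − min x = 5 − (-10) = 15.
Height = max y − min y = 10 − (-7) = 17.
Perimeter = 2(15 + 17) = 64.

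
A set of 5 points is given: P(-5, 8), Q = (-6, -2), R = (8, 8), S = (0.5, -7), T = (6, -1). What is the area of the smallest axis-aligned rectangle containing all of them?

x ranges over [-6, 8], width 14.
y ranges over [-7, 8], height 15.
Area = 14 × 15 = 210.

210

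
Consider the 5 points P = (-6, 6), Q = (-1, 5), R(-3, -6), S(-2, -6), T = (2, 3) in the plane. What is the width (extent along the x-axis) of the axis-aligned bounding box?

max x = 2, min x = -6, so width = 8.

8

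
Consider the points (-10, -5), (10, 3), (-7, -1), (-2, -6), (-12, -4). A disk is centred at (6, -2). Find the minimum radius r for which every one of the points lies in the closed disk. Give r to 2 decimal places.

The required radius is the distance from (6, -2) to the farthest point.
Squared distances: 265, 41, 170, 80, 328.
Maximum is 328, attained at (-12, -4).
r = √328 ≈ 18.11.

18.11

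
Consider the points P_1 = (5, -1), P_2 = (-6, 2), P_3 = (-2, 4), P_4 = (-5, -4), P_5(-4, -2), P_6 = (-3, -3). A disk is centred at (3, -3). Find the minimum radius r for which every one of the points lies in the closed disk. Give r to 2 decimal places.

The required radius is the distance from (3, -3) to the farthest point.
Squared distances: 8, 106, 74, 65, 50, 36.
Maximum is 106, attained at P_2.
r = √106 ≈ 10.30.

10.30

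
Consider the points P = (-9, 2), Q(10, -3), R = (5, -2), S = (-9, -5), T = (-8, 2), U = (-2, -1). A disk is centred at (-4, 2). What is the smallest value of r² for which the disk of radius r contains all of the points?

The required radius is the distance from (-4, 2) to the farthest point.
Squared distances: 25, 221, 97, 74, 16, 13.
Maximum is 221, attained at Q.

221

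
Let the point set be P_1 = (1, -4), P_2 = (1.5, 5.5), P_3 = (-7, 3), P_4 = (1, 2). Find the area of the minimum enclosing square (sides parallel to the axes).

90.25

The bounding box has width 8.5 and height 9.5.
An axis-aligned square enclosing the set must have side ≥ max(width, height).
So the minimum side is max(8.5, 9.5) = 9.5.
Area = 9.5² = 90.25.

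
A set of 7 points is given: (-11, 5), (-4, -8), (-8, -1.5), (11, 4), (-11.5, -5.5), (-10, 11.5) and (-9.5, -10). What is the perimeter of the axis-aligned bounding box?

Width = max x − min x = 11 − (-11.5) = 22.5.
Height = max y − min y = 11.5 − (-10) = 21.5.
Perimeter = 2(22.5 + 21.5) = 88.

88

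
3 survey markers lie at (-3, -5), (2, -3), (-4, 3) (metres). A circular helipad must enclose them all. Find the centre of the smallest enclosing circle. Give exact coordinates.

(-25/14, -11/14)

Call the three points A, B, C in the order given.
Side lengths²: AB² = 29, AC² = 65, BC² = 72.
Since BC² = 72 < 65 + 29 = 94, the triangle is acute, so the smallest enclosing circle is the circumcircle.
Circumcentre = (-25/14, -11/14), r² = 1885/98.
Centre = (-25/14, -11/14).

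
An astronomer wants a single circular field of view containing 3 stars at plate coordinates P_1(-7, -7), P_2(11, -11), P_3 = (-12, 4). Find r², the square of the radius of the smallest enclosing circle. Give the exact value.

Side lengths²: P_1P_2² = 340, P_1P_3² = 146, P_2P_3² = 754.
Since P_2P_3² = 754 ≥ 340 + 146 = 486, the angle opposite P_2P_3 is not acute, so the smallest enclosing circle has P_2P_3 as diameter.
Centre = midpoint of P_2P_3 = (-0.5, -3.5), r² = 754/4 = 188.5.

188.5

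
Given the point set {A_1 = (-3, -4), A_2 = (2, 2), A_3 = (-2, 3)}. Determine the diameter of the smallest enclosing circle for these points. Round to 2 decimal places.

7.85

Side lengths²: A_1A_2² = 61, A_1A_3² = 50, A_2A_3² = 17.
Since A_1A_2² = 61 < 50 + 17 = 67, the triangle is acute, so the smallest enclosing circle is the circumcircle.
Circumcentre = (-47/58, -43/58), r² = 25925/1682.
Diameter = 2r = 2√(25925/1682) ≈ 7.85.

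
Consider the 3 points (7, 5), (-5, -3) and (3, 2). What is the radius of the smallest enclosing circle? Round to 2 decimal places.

7.21

Call the three points A, B, C in the order given.
Side lengths²: AB² = 208, AC² = 25, BC² = 89.
Since AB² = 208 ≥ 89 + 25 = 114, the angle opposite AB is not acute, so the smallest enclosing circle has AB as diameter.
Centre = midpoint of AB = (1, 1), r² = 208/4 = 52.
r = √52 ≈ 7.21.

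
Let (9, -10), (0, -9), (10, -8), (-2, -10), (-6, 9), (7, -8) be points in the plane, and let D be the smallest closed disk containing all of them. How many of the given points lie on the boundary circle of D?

2

The farthest pair is (9, -10)–(-6, 9) with squared distance 586. The circle on this segment as diameter has centre (1.5, -0.5) and r² = 586/4 = 146.5.
Check (0, -9): distance² to centre = 74.5 ≤ 146.5, so it lies inside.
All remaining points lie in this disk, and no smaller disk contains both endpoints, so this is the minimum enclosing circle.
The points at distance exactly r from the centre are (9, -10), (-6, 9) — 2 points.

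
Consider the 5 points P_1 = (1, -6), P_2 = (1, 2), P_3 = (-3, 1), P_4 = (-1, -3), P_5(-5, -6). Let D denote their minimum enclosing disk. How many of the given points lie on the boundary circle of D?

By Welzl's lemma the MEC is supported by two points (diametrically opposite) or three points (on a circumcircle).
The farthest pair is P_2–P_5 with squared distance 100. The circle on this segment as diameter has centre (-2, -2) and r² = 100/4 = 25.
Check P_1: distance² to centre = 25 ≤ 25, so it lies inside.
All remaining points lie in this disk, and no smaller disk contains both endpoints, so this is the minimum enclosing circle.
The points at distance exactly r from the centre are P_1, P_2, P_5 — 3 points.

3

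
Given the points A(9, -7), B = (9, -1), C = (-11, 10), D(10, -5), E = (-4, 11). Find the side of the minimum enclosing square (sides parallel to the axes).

21

The bounding box has width 21 and height 18.
An axis-aligned square enclosing the set must have side ≥ max(width, height).
So the minimum side is max(21, 18) = 21.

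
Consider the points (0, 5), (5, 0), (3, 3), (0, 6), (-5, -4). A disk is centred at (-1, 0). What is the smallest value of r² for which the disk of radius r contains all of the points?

37

The required radius is the distance from (-1, 0) to the farthest point.
Squared distances: 26, 36, 25, 37, 32.
Maximum is 37, attained at (0, 6).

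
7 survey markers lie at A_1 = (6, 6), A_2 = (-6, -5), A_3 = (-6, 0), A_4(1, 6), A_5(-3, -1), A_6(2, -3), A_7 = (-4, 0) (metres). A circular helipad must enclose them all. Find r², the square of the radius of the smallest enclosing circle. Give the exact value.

66.25

A smallest enclosing disk is always determined by at most three of the input points on its boundary.
The farthest pair is A_1–A_2 with squared distance 265. The circle on this segment as diameter has centre (0, 0.5) and r² = 265/4 = 66.25.
Check A_3: distance² to centre = 36.25 ≤ 66.25, so it lies inside.
All remaining points lie in this disk, and no smaller disk contains both endpoints, so this is the minimum enclosing circle.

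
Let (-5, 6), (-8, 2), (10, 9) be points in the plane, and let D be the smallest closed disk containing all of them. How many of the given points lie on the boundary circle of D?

2

Call the three points A, B, C in the order given.
Side lengths²: AB² = 25, AC² = 234, BC² = 373.
Since BC² = 373 ≥ 234 + 25 = 259, the angle opposite BC is not acute, so the smallest enclosing circle has BC as diameter.
Centre = midpoint of BC = (1, 5.5), r² = 373/4 = 93.25.
The points at distance exactly r from the centre are (-8, 2), (10, 9) — 2 points.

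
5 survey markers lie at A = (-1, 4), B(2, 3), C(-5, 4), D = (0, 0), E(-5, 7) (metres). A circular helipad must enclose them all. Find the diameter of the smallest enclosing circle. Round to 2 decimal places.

A smallest enclosing disk is always determined by at most three of the input points on its boundary.
The minimum enclosing circle is determined by three boundary points: B, D, E.
Their circumcentre is (-131/58, 213/58) with r² = 31265/1682.
The farthest remaining point C is at distance² 12821/1682 ≤ 31265/1682.
Diameter = 2r = 2√(31265/1682) ≈ 8.62.

8.62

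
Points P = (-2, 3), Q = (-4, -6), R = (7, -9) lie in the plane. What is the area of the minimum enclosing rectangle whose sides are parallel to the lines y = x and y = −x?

115.5

In coordinates u = x + y, v = x − y the rectangle is axis-aligned; the map (x,y)→(u,v) scales areas by 2.
u-values: 1, -10, -2; range = 1 − (-10) = 11.
v-values: -5, 2, 16; range = 16 − (-5) = 21.
Area = (11 × 21) / 2 = 115.5.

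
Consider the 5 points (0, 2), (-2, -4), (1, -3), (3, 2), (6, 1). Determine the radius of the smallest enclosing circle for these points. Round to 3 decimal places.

4.717

By Welzl's lemma the MEC is supported by two points (diametrically opposite) or three points (on a circumcircle).
The farthest pair is (-2, -4)–(6, 1) with squared distance 89. The circle on this segment as diameter has centre (2, -1.5) and r² = 89/4 = 22.25.
Check (0, 2): distance² to centre = 16.25 ≤ 22.25, so it lies inside.
All remaining points lie in this disk, and no smaller disk contains both endpoints, so this is the minimum enclosing circle.
r = √(22.25) ≈ 4.717.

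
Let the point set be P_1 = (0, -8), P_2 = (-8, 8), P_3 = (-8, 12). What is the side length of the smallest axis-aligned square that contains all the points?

20

The bounding box has width 8 and height 20.
An axis-aligned square enclosing the set must have side ≥ max(width, height).
So the minimum side is max(8, 20) = 20.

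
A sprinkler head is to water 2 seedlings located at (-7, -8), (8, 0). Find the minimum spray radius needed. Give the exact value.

The smallest circle enclosing two points has them as diameter endpoints.
Centre = midpoint = (0.5, -4); r² = |(-7, -8)−(8, 0)|²/4 = 289/4 = 72.25.
r = √(72.25) = 8.5.

8.5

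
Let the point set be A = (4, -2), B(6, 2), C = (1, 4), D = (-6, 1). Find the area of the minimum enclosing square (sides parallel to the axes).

144

The bounding box has width 12 and height 6.
An axis-aligned square enclosing the set must have side ≥ max(width, height).
So the minimum side is max(12, 6) = 12.
Area = 12² = 144.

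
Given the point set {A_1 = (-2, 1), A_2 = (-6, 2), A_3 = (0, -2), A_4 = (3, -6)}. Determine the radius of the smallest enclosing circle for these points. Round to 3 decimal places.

6.021

The farthest pair is A_2–A_4 with squared distance 145. The circle on this segment as diameter has centre (-1.5, -2) and r² = 145/4 = 36.25.
Check A_1: distance² to centre = 9.25 ≤ 36.25, so it lies inside.
All remaining points lie in this disk, and no smaller disk contains both endpoints, so this is the minimum enclosing circle.
r = √(36.25) ≈ 6.021.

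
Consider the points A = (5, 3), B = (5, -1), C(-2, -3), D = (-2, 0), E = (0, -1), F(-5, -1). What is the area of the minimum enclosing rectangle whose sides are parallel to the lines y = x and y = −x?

In coordinates u = x + y, v = x − y the rectangle is axis-aligned; the map (x,y)→(u,v) scales areas by 2.
u-values: 8, 4, -5, -2, -1, -6; range = 8 − (-6) = 14.
v-values: 2, 6, 1, -2, 1, -4; range = 6 − (-4) = 10.
Area = (14 × 10) / 2 = 70.

70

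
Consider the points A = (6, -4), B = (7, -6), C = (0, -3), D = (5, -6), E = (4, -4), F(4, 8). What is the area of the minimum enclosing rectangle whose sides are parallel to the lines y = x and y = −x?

In coordinates u = x + y, v = x − y the rectangle is axis-aligned; the map (x,y)→(u,v) scales areas by 2.
u-values: 2, 1, -3, -1, 0, 12; range = 12 − (-3) = 15.
v-values: 10, 13, 3, 11, 8, -4; range = 13 − (-4) = 17.
Area = (15 × 17) / 2 = 127.5.

127.5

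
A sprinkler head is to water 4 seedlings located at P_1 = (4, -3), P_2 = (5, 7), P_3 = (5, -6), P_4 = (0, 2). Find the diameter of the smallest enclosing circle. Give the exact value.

The farthest pair is P_2–P_3 with squared distance 169. The circle on this segment as diameter has centre (5, 0.5) and r² = 169/4 = 42.25.
Check P_1: distance² to centre = 13.25 ≤ 42.25, so it lies inside.
All remaining points lie in this disk, and no smaller disk contains both endpoints, so this is the minimum enclosing circle.
Diameter = 2r = 2√(42.25) = 13.

13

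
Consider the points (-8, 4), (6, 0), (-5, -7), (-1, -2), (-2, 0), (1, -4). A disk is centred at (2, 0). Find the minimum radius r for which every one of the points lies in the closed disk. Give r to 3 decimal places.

The required radius is the distance from (2, 0) to the farthest point.
Squared distances: 116, 16, 98, 13, 16, 17.
Maximum is 116, attained at (-8, 4).
r = √116 ≈ 10.770.

10.770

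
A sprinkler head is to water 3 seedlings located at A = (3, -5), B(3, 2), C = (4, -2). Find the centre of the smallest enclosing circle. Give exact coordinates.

(3, -1.5)

Side lengths²: AB² = 49, AC² = 10, BC² = 17.
Since AB² = 49 ≥ 17 + 10 = 27, the angle opposite AB is not acute, so the smallest enclosing circle has AB as diameter.
Centre = midpoint of AB = (3, -1.5), r² = 49/4 = 12.25.
Centre = (3, -1.5).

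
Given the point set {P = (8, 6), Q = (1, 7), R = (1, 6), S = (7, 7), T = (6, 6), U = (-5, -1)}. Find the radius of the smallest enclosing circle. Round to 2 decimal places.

A smallest enclosing disk is always determined by at most three of the input points on its boundary.
The farthest pair is P–U with squared distance 218. The circle on this segment as diameter has centre (1.5, 2.5) and r² = 218/4 = 54.5.
Check Q: distance² to centre = 20.5 ≤ 54.5, so it lies inside.
All remaining points lie in this disk, and no smaller disk contains both endpoints, so this is the minimum enclosing circle.
r = √(54.5) ≈ 7.38.

7.38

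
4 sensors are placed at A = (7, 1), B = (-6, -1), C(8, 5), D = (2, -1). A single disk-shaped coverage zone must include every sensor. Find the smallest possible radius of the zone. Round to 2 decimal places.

The farthest pair is B–C with squared distance 232. The circle on this segment as diameter has centre (1, 2) and r² = 232/4 = 58.
Check A: distance² to centre = 37 ≤ 58, so it lies inside.
All remaining points lie in this disk, and no smaller disk contains both endpoints, so this is the minimum enclosing circle.
r = √58 ≈ 7.62.

7.62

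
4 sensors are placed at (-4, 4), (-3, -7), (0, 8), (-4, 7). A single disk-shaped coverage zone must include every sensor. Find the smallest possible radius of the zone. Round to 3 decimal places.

7.649

The minimum enclosing circle of a finite set is fixed by two of the points (as a diameter) or three (as a circumcircle).
The farthest pair is (-3, -7)–(0, 8) with squared distance 234. The circle on this segment as diameter has centre (-1.5, 0.5) and r² = 234/4 = 58.5.
Check (-4, 4): distance² to centre = 18.5 ≤ 58.5, so it lies inside.
All remaining points lie in this disk, and no smaller disk contains both endpoints, so this is the minimum enclosing circle.
r = √(58.5) ≈ 7.649.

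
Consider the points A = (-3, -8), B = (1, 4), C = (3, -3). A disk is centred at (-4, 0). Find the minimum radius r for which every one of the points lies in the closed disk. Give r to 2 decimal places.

The required radius is the distance from (-4, 0) to the farthest point.
Squared distances: 65, 41, 58.
Maximum is 65, attained at A.
r = √65 ≈ 8.06.

8.06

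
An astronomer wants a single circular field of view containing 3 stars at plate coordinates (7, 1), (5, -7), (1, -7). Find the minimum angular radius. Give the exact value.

Call the three points A, B, C in the order given.
Side lengths²: AB² = 68, AC² = 100, BC² = 16.
Since AC² = 100 ≥ 68 + 16 = 84, the angle opposite AC is not acute, so the smallest enclosing circle has AC as diameter.
Centre = midpoint of AC = (4, -3), r² = 100/4 = 25.
r = √25 = 5.

5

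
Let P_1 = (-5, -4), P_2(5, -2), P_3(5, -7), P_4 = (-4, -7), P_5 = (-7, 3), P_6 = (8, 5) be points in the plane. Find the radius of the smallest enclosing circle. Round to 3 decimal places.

A smallest enclosing disk is always determined by at most three of the input points on its boundary.
The minimum enclosing circle is determined by three boundary points: P_4, P_5, P_6.
Their circumcentre is (27/26, -1/26) with r² = 24961/338.
The farthest remaining point P_3 is at distance² 21685/338 ≤ 24961/338.
r = √(24961/338) ≈ 8.594.

8.594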